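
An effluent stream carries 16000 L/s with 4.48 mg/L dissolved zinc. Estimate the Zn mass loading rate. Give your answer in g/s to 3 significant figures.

16000 L/s = 16 m³/s.
Mass flux = Q·C = 16 m³/s × 4.48 g/m³ = 71.68 g/s.

71.7 g/s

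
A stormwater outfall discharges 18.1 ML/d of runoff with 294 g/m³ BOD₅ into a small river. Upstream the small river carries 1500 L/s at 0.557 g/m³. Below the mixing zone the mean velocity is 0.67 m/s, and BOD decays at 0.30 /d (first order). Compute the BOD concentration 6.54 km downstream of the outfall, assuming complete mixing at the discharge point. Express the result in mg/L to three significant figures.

18.1 ML/d = 0.2095 m³/s.
1500 L/s = 1.5 m³/s.
After complete mixing, C₀ = (0.2095·294 + 1.5·0.557) / 1.709 = 36.52 mg/L.
Travel time t = 6540 m / 0.67 m/s = 9761 s = 0.113 d.
C = 36.52·exp(−0.30·0.113) = 36.52·0.9667 = 35.3 mg/L.

35.3 mg/L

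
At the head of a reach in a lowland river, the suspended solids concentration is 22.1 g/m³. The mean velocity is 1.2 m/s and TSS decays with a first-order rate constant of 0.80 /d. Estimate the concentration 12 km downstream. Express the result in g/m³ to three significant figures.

Travel time t = 12 km / 1.2 m/s = 1.2e+04/1.2 = 1e+04 s = 0.1157 d.
First-order decay: C = 22.1·exp(−0.80·0.1157) = 22.1·0.9116 = 20.15 g/m³.

20.1 g/m³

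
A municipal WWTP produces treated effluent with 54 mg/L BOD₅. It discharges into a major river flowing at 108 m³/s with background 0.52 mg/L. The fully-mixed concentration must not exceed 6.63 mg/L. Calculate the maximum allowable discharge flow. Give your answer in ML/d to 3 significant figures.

Mass balance at complete mixing: C_std·(Q_w + Q_r) = Q_w·C_e + Q_r·C_b.
Rearranging, Q_w = Q_r·(C_std − C_b)/(C_e − C_std) = 108·(6.63 − 0.52) / (54 − 6.63) = 13.93 m³/s.
= 1204 ML/d.

1200 ML/d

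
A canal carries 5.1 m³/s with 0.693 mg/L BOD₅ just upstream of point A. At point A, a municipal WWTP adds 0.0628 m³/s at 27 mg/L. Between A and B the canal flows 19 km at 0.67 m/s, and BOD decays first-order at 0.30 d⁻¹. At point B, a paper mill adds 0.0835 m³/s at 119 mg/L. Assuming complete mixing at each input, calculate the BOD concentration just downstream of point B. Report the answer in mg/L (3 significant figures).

After input A: C = (5.1·0.693 + 0.0628·27) / 5.163 = 1.013 mg/L.
Over the 19 km reach to input B (t = 2.836e+04 s = 0.3282 d), decay gives C = 1.013·exp(−0.30·0.3282) = 0.918 mg/L.
After input B: C = (5.163·0.918 + 0.0835·119) / 5.246 = 2.797 mg/L.

2.80 mg/L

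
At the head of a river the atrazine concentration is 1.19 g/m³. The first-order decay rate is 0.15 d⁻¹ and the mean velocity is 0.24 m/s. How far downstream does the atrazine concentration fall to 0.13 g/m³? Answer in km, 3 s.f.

306 km

From C = C₀·e^(−kt), t = ln(C₀/C)/k = ln(1.19/0.13)/0.15 = 2.214/0.15 = 14.76 d.
Distance = v·t = 0.24 m/s × 1.275e+06 s = 3.061e+05 m = 306.1 km.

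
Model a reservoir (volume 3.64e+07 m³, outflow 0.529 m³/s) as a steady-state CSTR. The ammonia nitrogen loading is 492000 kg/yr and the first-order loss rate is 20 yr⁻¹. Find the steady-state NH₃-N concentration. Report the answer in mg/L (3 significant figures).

Outflow Q = 0.529 m³/s × 3.156e+07 s/yr = 1.669e+07 m³/yr.
Steady-state CSTR mass balance: W = Q·C + k·V·C, so C = W/(Q + kV).
Q + kV = 1.669e+07 + 20·3.64e+07 = 7.447e+08 m³/yr.
C = 492000/7.447e+08 = 0.0006607 kg/m³ = 0.6607 mg/L.

0.661 mg/L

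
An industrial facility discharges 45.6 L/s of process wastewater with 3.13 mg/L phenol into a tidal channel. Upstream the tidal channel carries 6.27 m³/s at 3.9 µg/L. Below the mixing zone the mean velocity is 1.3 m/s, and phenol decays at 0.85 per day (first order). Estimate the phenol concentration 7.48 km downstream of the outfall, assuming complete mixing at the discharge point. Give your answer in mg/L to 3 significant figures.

45.6 L/s = 0.0456 m³/s.
3.9 µg/L = 0.0039 mg/L.
After complete mixing, C₀ = (0.0456·3.13 + 6.27·0.0039) / 6.316 = 0.02647 mg/L.
Travel time t = 7480 m / 1.3 m/s = 5754 s = 0.0666 d.
C = 0.02647·exp(−0.85·0.0666) = 0.02647·0.945 = 0.02501 mg/L.

0.0250 mg/L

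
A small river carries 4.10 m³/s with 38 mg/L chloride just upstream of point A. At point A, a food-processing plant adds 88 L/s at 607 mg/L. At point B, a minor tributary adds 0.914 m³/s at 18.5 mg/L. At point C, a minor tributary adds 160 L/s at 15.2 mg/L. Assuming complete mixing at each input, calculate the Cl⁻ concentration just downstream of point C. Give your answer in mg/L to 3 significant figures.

43.4 mg/L

88 L/s = 0.088 m³/s.
After input A: C = (4.1·38 + 0.088·607) / 4.188 = 49.96 mg/L.
After input B: C = (4.188·49.96 + 0.914·18.5) / 5.102 = 44.32 mg/L.
160 L/s = 0.16 m³/s.
After input C: C = (5.102·44.32 + 0.16·15.2) / 5.262 = 43.44 mg/L.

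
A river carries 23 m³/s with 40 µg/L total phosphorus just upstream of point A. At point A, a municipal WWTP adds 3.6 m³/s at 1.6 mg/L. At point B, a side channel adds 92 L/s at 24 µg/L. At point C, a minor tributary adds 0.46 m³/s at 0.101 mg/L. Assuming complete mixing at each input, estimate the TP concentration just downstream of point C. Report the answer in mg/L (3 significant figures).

40 µg/L = 0.04 mg/L.
After input A: C = (23·0.04 + 3.6·1.6) / 26.6 = 0.2511 mg/L.
92 L/s = 0.092 m³/s.
24 µg/L = 0.024 mg/L.
After input B: C = (26.6·0.2511 + 0.092·0.024) / 26.69 = 0.2503 mg/L.
After input C: C = (26.69·0.2503 + 0.46·0.101) / 27.15 = 0.2478 mg/L.

0.248 mg/L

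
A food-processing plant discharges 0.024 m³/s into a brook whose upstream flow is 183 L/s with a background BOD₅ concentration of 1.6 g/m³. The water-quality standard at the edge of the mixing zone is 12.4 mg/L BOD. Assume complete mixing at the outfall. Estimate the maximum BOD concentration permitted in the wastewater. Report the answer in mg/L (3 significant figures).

183 L/s = 0.183 m³/s.
Mass balance: 12.4·0.207 = 0.024·Cₑ + 0.183·1.6.
Cₑ = (2.567 − 0.2928) / 0.024 = 94.75 mg/L.

94.7 mg/L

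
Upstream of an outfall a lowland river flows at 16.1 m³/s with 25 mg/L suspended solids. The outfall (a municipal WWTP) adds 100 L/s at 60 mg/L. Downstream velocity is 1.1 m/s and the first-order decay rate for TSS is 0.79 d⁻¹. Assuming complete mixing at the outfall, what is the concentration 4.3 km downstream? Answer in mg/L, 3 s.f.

100 L/s = 0.1 m³/s.
After complete mixing, C₀ = (0.1·60 + 16.1·25) / 16.2 = 25.22 mg/L.
Travel time t = 4300 m / 1.1 m/s = 3909 s = 0.04524 d.
C = 25.22·exp(−0.79·0.04524) = 25.22·0.9649 = 24.33 mg/L.

24.3 mg/L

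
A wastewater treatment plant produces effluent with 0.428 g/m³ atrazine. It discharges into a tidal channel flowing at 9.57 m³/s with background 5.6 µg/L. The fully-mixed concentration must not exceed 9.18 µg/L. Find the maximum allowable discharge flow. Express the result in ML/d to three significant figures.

5.6 µg/L = 0.0056 mg/L.
9.18 µg/L = 0.00918 mg/L.
Mass balance at complete mixing: C_std·(Q_w + Q_r) = Q_w·C_e + Q_r·C_b.
Rearranging, Q_w = Q_r·(C_std − C_b)/(C_e − C_std) = 9.57·(0.00918 − 0.0056) / (0.428 − 0.00918) = 0.0818 m³/s.
= 7.068 ML/d.

7.07 ML/d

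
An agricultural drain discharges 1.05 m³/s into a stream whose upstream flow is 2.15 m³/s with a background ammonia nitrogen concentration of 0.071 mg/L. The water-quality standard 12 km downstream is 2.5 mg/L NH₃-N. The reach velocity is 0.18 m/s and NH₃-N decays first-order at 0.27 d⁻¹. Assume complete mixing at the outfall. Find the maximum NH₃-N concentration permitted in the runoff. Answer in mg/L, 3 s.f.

9.24 mg/L

Travel time to the compliance point: t = 1.2e+04/0.18 = 6.667e+04 s = 0.7716 d; decay factor exp(−0.27·0.7716) = 0.8119.
So the concentration just after mixing may be at most 2.5/0.8119 = 3.079 mg/L.
Mass balance: 3.079·3.2 = 1.05·Cₑ + 2.15·0.071.
Cₑ = (9.853 − 0.1526) / 1.05 = 9.238 mg/L.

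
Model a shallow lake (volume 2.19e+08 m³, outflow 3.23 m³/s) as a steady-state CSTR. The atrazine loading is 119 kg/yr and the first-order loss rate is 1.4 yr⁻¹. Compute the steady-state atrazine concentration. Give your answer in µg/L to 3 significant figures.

0.291 µg/L

Outflow Q = 3.23 m³/s × 3.156e+07 s/yr = 1.019e+08 m³/yr.
Steady-state CSTR mass balance: W = Q·C + k·V·C, so C = W/(Q + kV).
Q + kV = 1.019e+08 + 1.4·2.19e+08 = 4.085e+08 m³/yr.
C = 119/4.085e+08 = 2.913e-07 kg/m³ = 0.0002913 mg/L = 0.2913 µg/L.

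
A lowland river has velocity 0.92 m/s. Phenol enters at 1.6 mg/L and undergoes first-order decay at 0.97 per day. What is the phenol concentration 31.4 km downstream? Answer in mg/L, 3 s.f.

1.09 mg/L

Travel time t = 31.4 km / 0.92 m/s = 3.14e+04/0.92 = 3.413e+04 s = 0.395 d.
First-order decay: C = 1.6·exp(−0.97·0.395) = 1.6·0.6817 = 1.091 mg/L.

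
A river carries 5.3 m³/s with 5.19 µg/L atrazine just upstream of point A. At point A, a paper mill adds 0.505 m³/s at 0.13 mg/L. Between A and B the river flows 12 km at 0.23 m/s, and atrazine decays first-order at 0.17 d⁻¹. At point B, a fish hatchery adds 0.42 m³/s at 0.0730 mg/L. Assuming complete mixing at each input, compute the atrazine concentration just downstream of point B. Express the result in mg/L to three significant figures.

0.0184 mg/L

5.19 µg/L = 0.00519 mg/L.
After input A: C = (5.3·0.00519 + 0.505·0.13) / 5.805 = 0.01605 mg/L.
Over the 12 km reach to input B (t = 5.217e+04 s = 0.6039 d), decay gives C = 0.01605·exp(−0.17·0.6039) = 0.01448 mg/L.
After input B: C = (5.805·0.01448 + 0.42·0.073) / 6.225 = 0.01843 mg/L.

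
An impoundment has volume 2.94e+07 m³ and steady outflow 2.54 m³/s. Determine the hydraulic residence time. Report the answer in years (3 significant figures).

0.367 yr

Q = 2.54 m³/s × 3.156e+07 s/yr = 8.016e+07 m³/yr.
Hydraulic residence time τ = V/Q = 2.94e+07/8.016e+07 = 0.3668 yr.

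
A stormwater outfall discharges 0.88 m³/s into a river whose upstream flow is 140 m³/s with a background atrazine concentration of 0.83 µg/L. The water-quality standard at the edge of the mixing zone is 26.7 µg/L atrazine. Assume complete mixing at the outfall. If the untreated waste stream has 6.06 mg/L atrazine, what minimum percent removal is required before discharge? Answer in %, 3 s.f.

31.6 %

0.83 µg/L = 0.00083 mg/L.
26.7 µg/L = 0.0267 mg/L.
Mass balance: 0.0267·140.9 = 0.88·Cₑ + 140·0.00083.
Cₑ = (3.761 − 0.1162) / 0.88 = 4.142 mg/L.
Required removal = 1 − 4.142/6.06 = 31.64 %.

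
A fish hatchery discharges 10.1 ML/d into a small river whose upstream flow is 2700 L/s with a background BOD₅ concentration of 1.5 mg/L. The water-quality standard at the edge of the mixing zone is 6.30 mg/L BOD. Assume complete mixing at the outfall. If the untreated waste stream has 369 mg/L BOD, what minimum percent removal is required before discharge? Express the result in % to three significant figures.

10.1 ML/d = 0.1169 m³/s.
2700 L/s = 2.7 m³/s.
Mass balance: 6.3·2.817 = 0.1169·Cₑ + 2.7·1.5.
Cₑ = (17.75 − 4.05) / 0.1169 = 117.2 mg/L.
Required removal = 1 − 117.2/369 = 68.25 %.

68.2 %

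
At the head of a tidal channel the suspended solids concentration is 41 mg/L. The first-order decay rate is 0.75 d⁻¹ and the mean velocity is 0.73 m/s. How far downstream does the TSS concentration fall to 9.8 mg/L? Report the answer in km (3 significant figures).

120 km

From C = C₀·e^(−kt), t = ln(C₀/C)/k = ln(41/9.8)/0.75 = 1.431/0.75 = 1.908 d.
Distance = v·t = 0.73 m/s × 1.649e+05 s = 1.204e+05 m = 120.4 km.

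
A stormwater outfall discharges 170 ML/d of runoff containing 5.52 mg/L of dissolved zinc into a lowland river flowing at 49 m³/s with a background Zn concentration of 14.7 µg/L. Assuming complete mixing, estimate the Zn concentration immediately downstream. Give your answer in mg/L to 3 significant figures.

170 ML/d = 1.968 m³/s.
14.7 µg/L = 0.0147 mg/L.
Flow-weighted mixing gives C = (1.968·5.52 + 49·0.0147) / (1.968 + 49) = 11.58/50.97 = 0.2272 mg/L.

0.227 mg/L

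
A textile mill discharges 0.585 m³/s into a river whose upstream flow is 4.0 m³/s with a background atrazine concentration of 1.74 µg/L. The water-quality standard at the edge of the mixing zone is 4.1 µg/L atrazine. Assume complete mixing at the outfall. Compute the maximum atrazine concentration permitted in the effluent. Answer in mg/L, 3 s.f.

0.0202 mg/L

1.74 µg/L = 0.00174 mg/L.
4.1 µg/L = 0.0041 mg/L.
Mass balance: 0.0041·4.585 = 0.585·Cₑ + 4·0.00174.
Cₑ = (0.0188 − 0.00696) / 0.585 = 0.02024 mg/L.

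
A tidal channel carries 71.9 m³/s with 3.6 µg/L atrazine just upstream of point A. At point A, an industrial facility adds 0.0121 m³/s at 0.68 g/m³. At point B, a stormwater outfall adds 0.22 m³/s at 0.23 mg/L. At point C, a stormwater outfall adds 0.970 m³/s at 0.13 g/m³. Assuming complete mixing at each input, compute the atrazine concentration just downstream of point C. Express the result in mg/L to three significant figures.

0.00607 mg/L

3.6 µg/L = 0.0036 mg/L.
After input A: C = (71.9·0.0036 + 0.0121·0.68) / 71.91 = 0.003714 mg/L.
After input B: C = (71.91·0.003714 + 0.22·0.23) / 72.13 = 0.004404 mg/L.
After input C: C = (72.13·0.004404 + 0.97·0.13) / 73.1 = 0.006071 mg/L.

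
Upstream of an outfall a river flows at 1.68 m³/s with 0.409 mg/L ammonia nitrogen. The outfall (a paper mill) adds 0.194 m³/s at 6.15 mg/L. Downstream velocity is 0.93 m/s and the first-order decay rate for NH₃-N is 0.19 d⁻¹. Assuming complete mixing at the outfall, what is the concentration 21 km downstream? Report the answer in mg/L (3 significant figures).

After complete mixing, C₀ = (0.194·6.15 + 1.68·0.409) / 1.874 = 1.003 mg/L.
Travel time t = 2.1e+04 m / 0.93 m/s = 2.258e+04 s = 0.2614 d.
C = 1.003·exp(−0.19·0.2614) = 1.003·0.9516 = 0.9547 mg/L.

0.955 mg/L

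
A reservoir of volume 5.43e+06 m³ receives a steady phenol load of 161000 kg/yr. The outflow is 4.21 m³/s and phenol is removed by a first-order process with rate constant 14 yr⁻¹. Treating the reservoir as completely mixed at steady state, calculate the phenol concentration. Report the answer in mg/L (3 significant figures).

Outflow Q = 4.21 m³/s × 3.156e+07 s/yr = 1.329e+08 m³/yr.
Steady-state CSTR mass balance: W = Q·C + k·V·C, so C = W/(Q + kV).
Q + kV = 1.329e+08 + 14·5.43e+06 = 2.089e+08 m³/yr.
C = 161000/2.089e+08 = 0.0007708 kg/m³ = 0.7708 mg/L.

0.771 mg/L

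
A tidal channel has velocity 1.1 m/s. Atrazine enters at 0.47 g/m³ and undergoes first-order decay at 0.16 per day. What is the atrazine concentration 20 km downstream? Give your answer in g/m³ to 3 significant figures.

0.454 g/m³

Travel time t = 20 km / 1.1 m/s = 2e+04/1.1 = 1.818e+04 s = 0.2104 d.
First-order decay: C = 0.47·exp(−0.16·0.2104) = 0.47·0.9669 = 0.4544 g/m³.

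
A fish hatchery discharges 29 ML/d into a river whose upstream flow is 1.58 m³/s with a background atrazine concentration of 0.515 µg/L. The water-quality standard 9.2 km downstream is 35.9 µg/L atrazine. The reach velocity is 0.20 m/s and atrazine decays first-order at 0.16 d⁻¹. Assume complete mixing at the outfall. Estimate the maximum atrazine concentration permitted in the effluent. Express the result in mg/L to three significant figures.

0.221 mg/L

29 ML/d = 0.3356 m³/s.
0.515 µg/L = 0.000515 mg/L.
35.9 µg/L = 0.0359 mg/L.
Travel time to the compliance point: t = 9200/0.20 = 4.6e+04 s = 0.5324 d; decay factor exp(−0.16·0.5324) = 0.9183.
So the concentration just after mixing may be at most 0.0359/0.9183 = 0.03909 mg/L.
Mass balance: 0.03909·1.916 = 0.3356·Cₑ + 1.58·0.000515.
Cₑ = (0.07489 − 0.0008137) / 0.3356 = 0.2207 mg/L.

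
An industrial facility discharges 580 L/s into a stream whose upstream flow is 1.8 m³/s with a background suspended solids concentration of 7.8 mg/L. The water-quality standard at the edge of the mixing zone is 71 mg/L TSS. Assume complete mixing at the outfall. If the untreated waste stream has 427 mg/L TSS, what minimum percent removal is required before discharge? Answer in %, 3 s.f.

37.4 %

580 L/s = 0.58 m³/s.
Mass balance: 71·2.38 = 0.58·Cₑ + 1.8·7.8.
Cₑ = (169 − 14.04) / 0.58 = 267.1 mg/L.
Required removal = 1 − 267.1/427 = 37.44 %.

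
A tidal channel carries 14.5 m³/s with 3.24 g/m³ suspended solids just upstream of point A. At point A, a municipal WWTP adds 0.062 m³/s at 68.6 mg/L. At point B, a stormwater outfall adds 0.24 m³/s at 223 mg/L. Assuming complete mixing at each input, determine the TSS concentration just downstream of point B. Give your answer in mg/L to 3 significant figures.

7.08 mg/L

After input A: C = (14.5·3.24 + 0.062·68.6) / 14.56 = 3.518 mg/L.
After input B: C = (14.56·3.518 + 0.24·223) / 14.8 = 7.077 mg/L.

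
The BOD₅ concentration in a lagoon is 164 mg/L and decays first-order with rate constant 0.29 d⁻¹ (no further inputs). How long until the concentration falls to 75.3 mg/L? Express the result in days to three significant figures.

2.68 d

t = ln(C₀/C)/k = ln(164/75.3)/0.29 = 0.7784/0.29 = 2.684 d.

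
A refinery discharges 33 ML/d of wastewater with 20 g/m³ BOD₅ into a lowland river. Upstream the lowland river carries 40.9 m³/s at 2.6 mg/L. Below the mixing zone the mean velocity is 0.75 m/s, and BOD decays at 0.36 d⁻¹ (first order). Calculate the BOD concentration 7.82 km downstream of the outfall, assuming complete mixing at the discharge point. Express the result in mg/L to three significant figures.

2.64 mg/L

33 ML/d = 0.3819 m³/s.
After complete mixing, C₀ = (0.3819·20 + 40.9·2.6) / 41.28 = 2.761 mg/L.
Travel time t = 7820 m / 0.75 m/s = 1.043e+04 s = 0.1207 d.
C = 2.761·exp(−0.36·0.1207) = 2.761·0.9575 = 2.644 mg/L.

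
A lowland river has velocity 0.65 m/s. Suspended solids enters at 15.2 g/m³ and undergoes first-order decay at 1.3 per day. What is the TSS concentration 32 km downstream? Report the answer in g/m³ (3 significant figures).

Travel time t = 32 km / 0.65 m/s = 3.2e+04/0.65 = 4.923e+04 s = 0.5698 d.
First-order decay: C = 15.2·exp(−1.3·0.5698) = 15.2·0.4768 = 7.247 g/m³.

7.25 g/m³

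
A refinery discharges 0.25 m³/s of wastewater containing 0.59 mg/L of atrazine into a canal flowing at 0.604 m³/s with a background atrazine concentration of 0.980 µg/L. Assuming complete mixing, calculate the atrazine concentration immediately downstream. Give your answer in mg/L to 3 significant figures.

0.980 µg/L = 0.00098 mg/L.
By mass balance at complete mixing, C = (0.25·0.59 + 0.604·0.00098) / (0.25 + 0.604) = 0.1481/0.854 = 0.1734 mg/L.

0.173 mg/L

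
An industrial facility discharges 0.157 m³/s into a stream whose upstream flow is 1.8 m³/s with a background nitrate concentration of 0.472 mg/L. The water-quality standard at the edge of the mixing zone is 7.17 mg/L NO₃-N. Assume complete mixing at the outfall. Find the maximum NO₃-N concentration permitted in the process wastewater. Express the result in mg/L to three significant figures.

Mass balance: 7.17·1.957 = 0.157·Cₑ + 1.8·0.472.
Cₑ = (14.03 − 0.8496) / 0.157 = 83.96 mg/L.

84.0 mg/L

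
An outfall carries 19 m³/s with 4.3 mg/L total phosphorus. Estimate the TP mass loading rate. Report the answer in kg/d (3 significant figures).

Mass flux = Q·C = 19 m³/s × 4.3 g/m³ = 81.7 g/s.
= 81.7 g/s × 86.4 = 7059 kg/d.

7060 kg/d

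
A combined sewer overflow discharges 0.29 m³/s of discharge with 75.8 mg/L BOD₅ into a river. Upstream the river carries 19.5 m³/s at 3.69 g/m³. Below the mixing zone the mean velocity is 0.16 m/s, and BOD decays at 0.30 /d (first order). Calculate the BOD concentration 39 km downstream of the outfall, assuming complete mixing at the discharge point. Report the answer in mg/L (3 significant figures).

2.04 mg/L

After complete mixing, C₀ = (0.29·75.8 + 19.5·3.69) / 19.79 = 4.747 mg/L.
Travel time t = 3.9e+04 m / 0.16 m/s = 2.438e+05 s = 2.821 d.
C = 4.747·exp(−0.30·2.821) = 4.747·0.429 = 2.036 mg/L.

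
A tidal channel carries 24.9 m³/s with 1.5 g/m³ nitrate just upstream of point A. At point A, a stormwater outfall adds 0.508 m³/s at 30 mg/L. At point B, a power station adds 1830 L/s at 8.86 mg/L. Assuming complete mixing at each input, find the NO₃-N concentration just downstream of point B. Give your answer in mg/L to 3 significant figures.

After input A: C = (24.9·1.5 + 0.508·30) / 25.41 = 2.07 mg/L.
1830 L/s = 1.83 m³/s.
After input B: C = (25.41·2.07 + 1.83·8.86) / 27.24 = 2.526 mg/L.

2.53 mg/L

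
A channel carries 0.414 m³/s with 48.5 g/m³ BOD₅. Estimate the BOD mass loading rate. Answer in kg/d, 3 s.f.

Mass flux = Q·C = 0.414 m³/s × 48.5 g/m³ = 20.08 g/s.
= 20.08 g/s × 86.4 = 1735 kg/d.

1730 kg/d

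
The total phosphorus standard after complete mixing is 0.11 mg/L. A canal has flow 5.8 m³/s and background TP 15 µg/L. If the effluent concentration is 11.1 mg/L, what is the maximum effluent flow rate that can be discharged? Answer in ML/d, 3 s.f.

4.33 ML/d

15 µg/L = 0.015 mg/L.
Mass balance at complete mixing: C_std·(Q_w + Q_r) = Q_w·C_e + Q_r·C_b.
Rearranging, Q_w = Q_r·(C_std − C_b)/(C_e − C_std) = 5.8·(0.11 − 0.015) / (11.1 − 0.11) = 0.05014 m³/s.
= 4.332 ML/d.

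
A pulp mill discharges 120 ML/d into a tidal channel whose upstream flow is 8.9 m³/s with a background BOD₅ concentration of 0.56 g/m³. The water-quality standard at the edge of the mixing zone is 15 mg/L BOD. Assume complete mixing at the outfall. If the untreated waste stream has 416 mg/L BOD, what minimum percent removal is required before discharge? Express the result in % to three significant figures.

120 ML/d = 1.389 m³/s.
Mass balance: 15·10.29 = 1.389·Cₑ + 8.9·0.56.
Cₑ = (154.3 − 4.984) / 1.389 = 107.5 mg/L.
Required removal = 1 − 107.5/416 = 74.15 %.

74.2 %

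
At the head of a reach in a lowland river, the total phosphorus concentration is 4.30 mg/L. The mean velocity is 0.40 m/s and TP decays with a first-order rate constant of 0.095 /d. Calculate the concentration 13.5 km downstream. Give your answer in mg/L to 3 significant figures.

Travel time t = 13.5 km / 0.40 m/s = 1.35e+04/0.40 = 3.375e+04 s = 0.3906 d.
First-order decay: C = 4.30·exp(−0.095·0.3906) = 4.30·0.9636 = 4.143 mg/L.

4.14 mg/L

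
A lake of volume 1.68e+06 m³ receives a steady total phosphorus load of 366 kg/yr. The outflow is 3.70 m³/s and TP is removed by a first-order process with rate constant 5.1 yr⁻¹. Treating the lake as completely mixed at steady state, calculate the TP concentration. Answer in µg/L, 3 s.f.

Outflow Q = 3.70 m³/s × 3.156e+07 s/yr = 1.168e+08 m³/yr.
Steady-state CSTR mass balance: W = Q·C + k·V·C, so C = W/(Q + kV).
Q + kV = 1.168e+08 + 5.1·1.68e+06 = 1.253e+08 m³/yr.
C = 366/1.253e+08 = 2.92e-06 kg/m³ = 0.00292 mg/L = 2.92 µg/L.

2.92 µg/L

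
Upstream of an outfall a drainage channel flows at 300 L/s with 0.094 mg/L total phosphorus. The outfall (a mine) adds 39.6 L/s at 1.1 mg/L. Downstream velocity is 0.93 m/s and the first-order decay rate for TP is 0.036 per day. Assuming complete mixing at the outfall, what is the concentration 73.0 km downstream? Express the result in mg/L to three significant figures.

0.205 mg/L

39.6 L/s = 0.0396 m³/s.
300 L/s = 0.3 m³/s.
After complete mixing, C₀ = (0.0396·1.1 + 0.3·0.094) / 0.3396 = 0.2113 mg/L.
Travel time t = 7.3e+04 m / 0.93 m/s = 7.849e+04 s = 0.9085 d.
C = 0.2113·exp(−0.036·0.9085) = 0.2113·0.9678 = 0.2045 mg/L.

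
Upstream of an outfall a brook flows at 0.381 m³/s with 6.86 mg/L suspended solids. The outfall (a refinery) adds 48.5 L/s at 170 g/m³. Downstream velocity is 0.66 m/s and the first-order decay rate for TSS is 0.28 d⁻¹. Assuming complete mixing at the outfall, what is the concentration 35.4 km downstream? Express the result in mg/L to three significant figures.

48.5 L/s = 0.0485 m³/s.
After complete mixing, C₀ = (0.0485·170 + 0.381·6.86) / 0.4295 = 25.28 mg/L.
Travel time t = 3.54e+04 m / 0.66 m/s = 5.364e+04 s = 0.6208 d.
C = 25.28·exp(−0.28·0.6208) = 25.28·0.8404 = 21.25 mg/L.

21.2 mg/L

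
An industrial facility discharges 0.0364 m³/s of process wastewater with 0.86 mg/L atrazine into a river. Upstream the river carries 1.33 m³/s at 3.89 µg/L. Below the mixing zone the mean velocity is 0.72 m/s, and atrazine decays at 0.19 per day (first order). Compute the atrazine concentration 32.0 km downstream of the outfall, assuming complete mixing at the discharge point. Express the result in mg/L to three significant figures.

3.89 µg/L = 0.00389 mg/L.
After complete mixing, C₀ = (0.0364·0.86 + 1.33·0.00389) / 1.366 = 0.0267 mg/L.
Travel time t = 3.2e+04 m / 0.72 m/s = 4.444e+04 s = 0.5144 d.
C = 0.0267·exp(−0.19·0.5144) = 0.0267·0.9069 = 0.02421 mg/L.

0.0242 mg/L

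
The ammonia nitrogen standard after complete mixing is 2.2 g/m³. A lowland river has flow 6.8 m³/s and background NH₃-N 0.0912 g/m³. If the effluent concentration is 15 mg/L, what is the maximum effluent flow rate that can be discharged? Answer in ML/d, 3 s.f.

96.8 ML/d

Mass balance at complete mixing: C_std·(Q_w + Q_r) = Q_w·C_e + Q_r·C_b.
Rearranging, Q_w = Q_r·(C_std − C_b)/(C_e − C_std) = 6.8·(2.2 − 0.0912) / (15 − 2.2) = 1.12 m³/s.
= 96.79 ML/d.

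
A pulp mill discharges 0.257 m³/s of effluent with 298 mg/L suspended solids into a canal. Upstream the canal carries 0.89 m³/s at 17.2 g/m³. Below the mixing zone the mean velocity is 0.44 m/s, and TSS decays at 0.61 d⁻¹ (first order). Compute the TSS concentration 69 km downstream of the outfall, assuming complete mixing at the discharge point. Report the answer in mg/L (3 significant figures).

26.5 mg/L

After complete mixing, C₀ = (0.257·298 + 0.89·17.2) / 1.147 = 80.12 mg/L.
Travel time t = 6.9e+04 m / 0.44 m/s = 1.568e+05 s = 1.815 d.
C = 80.12·exp(−0.61·1.815) = 80.12·0.3305 = 26.48 mg/L.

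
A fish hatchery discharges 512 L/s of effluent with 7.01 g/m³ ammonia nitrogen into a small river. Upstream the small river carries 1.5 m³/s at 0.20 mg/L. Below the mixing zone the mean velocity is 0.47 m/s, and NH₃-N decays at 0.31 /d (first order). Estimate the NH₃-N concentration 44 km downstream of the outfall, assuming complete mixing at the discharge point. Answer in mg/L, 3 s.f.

1.38 mg/L

512 L/s = 0.512 m³/s.
After complete mixing, C₀ = (0.512·7.01 + 1.5·0.2) / 2.012 = 1.933 mg/L.
Travel time t = 4.4e+04 m / 0.47 m/s = 9.362e+04 s = 1.084 d.
C = 1.933·exp(−0.31·1.084) = 1.933·0.7147 = 1.381 mg/L.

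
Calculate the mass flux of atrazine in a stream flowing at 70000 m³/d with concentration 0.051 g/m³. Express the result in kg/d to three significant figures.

70000 m³/d = 0.8102 m³/s.
Mass flux = Q·C = 0.8102 m³/s × 0.051 g/m³ = 0.04132 g/s.
= 0.04132 g/s × 86.4 = 3.57 kg/d.

3.57 kg/d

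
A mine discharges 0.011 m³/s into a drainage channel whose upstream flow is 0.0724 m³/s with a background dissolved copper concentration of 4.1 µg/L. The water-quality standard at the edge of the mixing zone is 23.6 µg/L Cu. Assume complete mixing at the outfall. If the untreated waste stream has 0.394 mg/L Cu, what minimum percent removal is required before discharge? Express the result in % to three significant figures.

4.1 µg/L = 0.0041 mg/L.
23.6 µg/L = 0.0236 mg/L.
Mass balance: 0.0236·0.0834 = 0.011·Cₑ + 0.0724·0.0041.
Cₑ = (0.001968 − 0.0002968) / 0.011 = 0.1519 mg/L.
Required removal = 1 − 0.1519/0.394 = 61.44 %.

61.4 %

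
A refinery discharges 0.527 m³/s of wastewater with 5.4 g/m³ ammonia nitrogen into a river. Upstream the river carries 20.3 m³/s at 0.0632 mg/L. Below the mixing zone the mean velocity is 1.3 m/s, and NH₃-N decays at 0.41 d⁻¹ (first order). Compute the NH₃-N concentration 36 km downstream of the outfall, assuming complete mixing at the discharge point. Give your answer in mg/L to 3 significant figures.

0.174 mg/L

After complete mixing, C₀ = (0.527·5.4 + 20.3·0.0632) / 20.83 = 0.1982 mg/L.
Travel time t = 3.6e+04 m / 1.3 m/s = 2.769e+04 s = 0.3205 d.
C = 0.1982·exp(−0.41·0.3205) = 0.1982·0.8769 = 0.1738 mg/L.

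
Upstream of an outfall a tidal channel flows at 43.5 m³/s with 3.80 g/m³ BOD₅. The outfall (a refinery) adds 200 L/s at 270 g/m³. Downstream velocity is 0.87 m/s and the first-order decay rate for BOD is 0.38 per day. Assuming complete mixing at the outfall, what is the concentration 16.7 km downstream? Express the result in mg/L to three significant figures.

200 L/s = 0.2 m³/s.
After complete mixing, C₀ = (0.2·270 + 43.5·3.8) / 43.7 = 5.018 mg/L.
Travel time t = 1.67e+04 m / 0.87 m/s = 1.92e+04 s = 0.2222 d.
C = 5.018·exp(−0.38·0.2222) = 5.018·0.919 = 4.612 mg/L.

4.61 mg/L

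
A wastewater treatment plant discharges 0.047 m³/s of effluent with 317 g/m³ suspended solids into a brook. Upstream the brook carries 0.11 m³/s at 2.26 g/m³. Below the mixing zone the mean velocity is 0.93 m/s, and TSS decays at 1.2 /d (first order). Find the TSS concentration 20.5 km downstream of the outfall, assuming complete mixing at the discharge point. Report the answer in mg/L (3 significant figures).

After complete mixing, C₀ = (0.047·317 + 0.11·2.26) / 0.157 = 96.48 mg/L.
Travel time t = 2.05e+04 m / 0.93 m/s = 2.204e+04 s = 0.2551 d.
C = 96.48·exp(−1.2·0.2551) = 96.48·0.7363 = 71.04 mg/L.

71.0 mg/L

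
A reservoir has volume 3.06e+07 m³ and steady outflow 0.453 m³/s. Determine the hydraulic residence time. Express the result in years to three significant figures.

Q = 0.453 m³/s × 3.156e+07 s/yr = 1.43e+07 m³/yr.
Hydraulic residence time τ = V/Q = 3.06e+07/1.43e+07 = 2.141 yr.

2.14 yr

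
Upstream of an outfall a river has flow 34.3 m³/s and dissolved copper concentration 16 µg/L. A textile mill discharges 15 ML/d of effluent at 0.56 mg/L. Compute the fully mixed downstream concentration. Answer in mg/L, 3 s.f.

0.0187 mg/L

15 ML/d = 0.1736 m³/s.
16 µg/L = 0.016 mg/L.
Flow-weighted mixing gives C = (0.1736·0.56 + 34.3·0.016) / (0.1736 + 34.3) = 0.646/34.47 = 0.01874 mg/L.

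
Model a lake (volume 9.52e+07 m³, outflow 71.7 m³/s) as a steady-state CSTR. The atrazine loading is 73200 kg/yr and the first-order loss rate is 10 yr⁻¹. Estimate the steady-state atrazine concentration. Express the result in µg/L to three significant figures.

22.8 µg/L

Outflow Q = 71.7 m³/s × 3.156e+07 s/yr = 2.263e+09 m³/yr.
Steady-state CSTR mass balance: W = Q·C + k·V·C, so C = W/(Q + kV).
Q + kV = 2.263e+09 + 10·9.52e+07 = 3.215e+09 m³/yr.
C = 73200/3.215e+09 = 2.277e-05 kg/m³ = 0.02277 mg/L = 22.77 µg/L.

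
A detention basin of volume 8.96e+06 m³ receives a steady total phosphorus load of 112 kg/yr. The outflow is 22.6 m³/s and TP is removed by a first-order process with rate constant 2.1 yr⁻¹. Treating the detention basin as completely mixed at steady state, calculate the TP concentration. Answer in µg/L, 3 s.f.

Outflow Q = 22.6 m³/s × 3.156e+07 s/yr = 7.132e+08 m³/yr.
Steady-state CSTR mass balance: W = Q·C + k·V·C, so C = W/(Q + kV).
Q + kV = 7.132e+08 + 2.1·8.96e+06 = 7.32e+08 m³/yr.
C = 112/7.32e+08 = 1.53e-07 kg/m³ = 0.000153 mg/L = 0.153 µg/L.

0.153 µg/L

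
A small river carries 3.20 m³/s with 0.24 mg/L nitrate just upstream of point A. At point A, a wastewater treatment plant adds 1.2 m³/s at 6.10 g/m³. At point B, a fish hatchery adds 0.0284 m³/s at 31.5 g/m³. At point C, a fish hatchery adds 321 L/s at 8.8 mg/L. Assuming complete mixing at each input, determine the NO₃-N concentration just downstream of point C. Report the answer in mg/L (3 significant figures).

After input A: C = (3.2·0.24 + 1.2·6.1) / 4.4 = 1.838 mg/L.
After input B: C = (4.4·1.838 + 0.0284·31.5) / 4.428 = 2.028 mg/L.
321 L/s = 0.321 m³/s.
After input C: C = (4.428·2.028 + 0.321·8.8) / 4.749 = 2.486 mg/L.

2.49 mg/L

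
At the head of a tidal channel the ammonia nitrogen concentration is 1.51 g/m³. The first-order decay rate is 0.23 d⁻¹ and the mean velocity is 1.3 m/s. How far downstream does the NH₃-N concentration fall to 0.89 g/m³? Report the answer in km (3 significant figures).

From C = C₀·e^(−kt), t = ln(C₀/C)/k = ln(1.51/0.89)/0.23 = 0.5286/0.23 = 2.298 d.
Distance = v·t = 1.3 m/s × 1.986e+05 s = 2.582e+05 m = 258.2 km.

258 km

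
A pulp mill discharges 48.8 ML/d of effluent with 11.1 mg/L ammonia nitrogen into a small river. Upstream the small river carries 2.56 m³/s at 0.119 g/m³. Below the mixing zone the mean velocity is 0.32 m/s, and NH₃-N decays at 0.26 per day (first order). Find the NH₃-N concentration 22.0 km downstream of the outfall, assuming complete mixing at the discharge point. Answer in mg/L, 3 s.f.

1.71 mg/L

48.8 ML/d = 0.5648 m³/s.
After complete mixing, C₀ = (0.5648·11.1 + 2.56·0.119) / 3.125 = 2.104 mg/L.
Travel time t = 2.2e+04 m / 0.32 m/s = 6.875e+04 s = 0.7957 d.
C = 2.104·exp(−0.26·0.7957) = 2.104·0.8131 = 1.711 mg/L.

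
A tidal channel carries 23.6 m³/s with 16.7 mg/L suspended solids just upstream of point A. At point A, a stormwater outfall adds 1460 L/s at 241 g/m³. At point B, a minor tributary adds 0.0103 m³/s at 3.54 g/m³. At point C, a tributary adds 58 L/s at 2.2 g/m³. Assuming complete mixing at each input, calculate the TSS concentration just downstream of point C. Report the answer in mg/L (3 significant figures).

29.7 mg/L

1460 L/s = 1.46 m³/s.
After input A: C = (23.6·16.7 + 1.46·241) / 25.06 = 29.77 mg/L.
After input B: C = (25.06·29.77 + 0.0103·3.54) / 25.07 = 29.76 mg/L.
58 L/s = 0.058 m³/s.
After input C: C = (25.07·29.76 + 0.058·2.2) / 25.13 = 29.69 mg/L.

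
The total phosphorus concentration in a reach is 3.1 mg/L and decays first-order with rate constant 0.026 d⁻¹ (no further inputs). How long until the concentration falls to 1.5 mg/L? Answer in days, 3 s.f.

t = ln(C₀/C)/k = ln(3.1/1.5)/0.026 = 0.7259/0.026 = 27.92 d.

27.9 d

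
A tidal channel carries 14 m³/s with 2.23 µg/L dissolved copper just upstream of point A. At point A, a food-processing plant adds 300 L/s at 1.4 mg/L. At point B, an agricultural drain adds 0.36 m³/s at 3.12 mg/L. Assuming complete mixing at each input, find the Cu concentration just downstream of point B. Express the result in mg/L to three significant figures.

2.23 µg/L = 0.00223 mg/L.
300 L/s = 0.3 m³/s.
After input A: C = (14·0.00223 + 0.3·1.4) / 14.3 = 0.03155 mg/L.
After input B: C = (14.3·0.03155 + 0.36·3.12) / 14.66 = 0.1074 mg/L.

0.107 mg/L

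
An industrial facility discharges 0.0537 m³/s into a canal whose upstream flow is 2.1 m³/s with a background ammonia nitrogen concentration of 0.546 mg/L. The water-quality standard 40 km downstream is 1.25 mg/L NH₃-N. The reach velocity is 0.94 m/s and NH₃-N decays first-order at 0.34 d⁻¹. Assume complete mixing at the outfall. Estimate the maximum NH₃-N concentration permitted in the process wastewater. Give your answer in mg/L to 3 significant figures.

Travel time to the compliance point: t = 4e+04/0.94 = 4.255e+04 s = 0.4925 d; decay factor exp(−0.34·0.4925) = 0.8458.
So the concentration just after mixing may be at most 1.25/0.8458 = 1.478 mg/L.
Mass balance: 1.478·2.154 = 0.0537·Cₑ + 2.1·0.546.
Cₑ = (3.183 − 1.147) / 0.0537 = 37.92 mg/L.

37.9 mg/L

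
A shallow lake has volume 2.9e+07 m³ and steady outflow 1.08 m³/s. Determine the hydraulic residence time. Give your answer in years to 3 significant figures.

0.851 yr

Q = 1.08 m³/s × 3.156e+07 s/yr = 3.408e+07 m³/yr.
Hydraulic residence time τ = V/Q = 2.9e+07/3.408e+07 = 0.8509 yr.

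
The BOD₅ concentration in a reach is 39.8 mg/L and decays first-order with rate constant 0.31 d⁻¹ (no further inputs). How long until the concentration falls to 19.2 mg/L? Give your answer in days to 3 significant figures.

t = ln(C₀/C)/k = ln(39.8/19.2)/0.31 = 0.729/0.31 = 2.351 d.

2.35 d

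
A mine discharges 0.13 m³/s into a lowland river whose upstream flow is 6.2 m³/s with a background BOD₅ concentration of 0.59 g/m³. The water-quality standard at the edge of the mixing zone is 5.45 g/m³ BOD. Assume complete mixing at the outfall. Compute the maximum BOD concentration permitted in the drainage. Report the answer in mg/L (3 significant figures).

Mass balance: 5.45·6.33 = 0.13·Cₑ + 6.2·0.59.
Cₑ = (34.5 − 3.658) / 0.13 = 237.2 mg/L.

237 mg/L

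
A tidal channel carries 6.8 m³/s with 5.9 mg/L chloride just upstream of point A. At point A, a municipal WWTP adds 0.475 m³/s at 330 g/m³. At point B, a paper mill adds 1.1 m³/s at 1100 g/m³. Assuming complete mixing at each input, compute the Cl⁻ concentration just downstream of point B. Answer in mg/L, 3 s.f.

After input A: C = (6.8·5.9 + 0.475·330) / 7.275 = 27.06 mg/L.
After input B: C = (7.275·27.06 + 1.1·1100) / 8.375 = 168 mg/L.

168 mg/L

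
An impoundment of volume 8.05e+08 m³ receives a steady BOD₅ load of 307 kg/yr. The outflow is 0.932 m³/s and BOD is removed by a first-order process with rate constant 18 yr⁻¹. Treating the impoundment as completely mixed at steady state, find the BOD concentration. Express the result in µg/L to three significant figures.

Outflow Q = 0.932 m³/s × 3.156e+07 s/yr = 2.941e+07 m³/yr.
Steady-state CSTR mass balance: W = Q·C + k·V·C, so C = W/(Q + kV).
Q + kV = 2.941e+07 + 18·8.05e+08 = 1.452e+10 m³/yr.
C = 307/1.452e+10 = 2.114e-08 kg/m³ = 2.114e-05 mg/L = 0.02114 µg/L.

0.0211 µg/L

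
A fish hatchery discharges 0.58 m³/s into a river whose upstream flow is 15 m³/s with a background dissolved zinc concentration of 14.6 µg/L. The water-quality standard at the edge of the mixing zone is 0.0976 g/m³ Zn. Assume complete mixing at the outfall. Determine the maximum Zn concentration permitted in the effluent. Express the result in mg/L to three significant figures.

14.6 µg/L = 0.0146 mg/L.
Mass balance: 0.0976·15.58 = 0.58·Cₑ + 15·0.0146.
Cₑ = (1.521 − 0.219) / 0.58 = 2.244 mg/L.

2.24 mg/L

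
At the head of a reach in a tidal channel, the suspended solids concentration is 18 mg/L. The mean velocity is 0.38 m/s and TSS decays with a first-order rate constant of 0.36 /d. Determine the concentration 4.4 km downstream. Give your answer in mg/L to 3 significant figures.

Travel time t = 4.4 km / 0.38 m/s = 4400/0.38 = 1.158e+04 s = 0.134 d.
First-order decay: C = 18·exp(−0.36·0.134) = 18·0.9529 = 17.15 mg/L.

17.2 mg/L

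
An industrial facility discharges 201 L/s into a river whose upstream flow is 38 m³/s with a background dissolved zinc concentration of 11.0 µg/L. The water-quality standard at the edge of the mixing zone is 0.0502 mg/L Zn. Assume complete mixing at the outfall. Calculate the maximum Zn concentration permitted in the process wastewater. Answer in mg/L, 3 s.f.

7.46 mg/L

201 L/s = 0.201 m³/s.
11.0 µg/L = 0.011 mg/L.
Mass balance: 0.0502·38.2 = 0.201·Cₑ + 38·0.011.
Cₑ = (1.918 − 0.418) / 0.201 = 7.461 mg/L.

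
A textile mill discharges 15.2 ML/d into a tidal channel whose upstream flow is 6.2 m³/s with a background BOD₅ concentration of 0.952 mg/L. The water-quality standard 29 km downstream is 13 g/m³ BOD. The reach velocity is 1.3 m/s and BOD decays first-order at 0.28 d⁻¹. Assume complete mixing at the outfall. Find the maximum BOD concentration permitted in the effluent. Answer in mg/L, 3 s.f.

15.2 ML/d = 0.1759 m³/s.
Travel time to the compliance point: t = 2.9e+04/1.3 = 2.231e+04 s = 0.2582 d; decay factor exp(−0.28·0.2582) = 0.9303.
So the concentration just after mixing may be at most 13/0.9303 = 13.97 mg/L.
Mass balance: 13.97·6.376 = 0.1759·Cₑ + 6.2·0.952.
Cₑ = (89.1 − 5.902) / 0.1759 = 472.9 mg/L.

473 mg/L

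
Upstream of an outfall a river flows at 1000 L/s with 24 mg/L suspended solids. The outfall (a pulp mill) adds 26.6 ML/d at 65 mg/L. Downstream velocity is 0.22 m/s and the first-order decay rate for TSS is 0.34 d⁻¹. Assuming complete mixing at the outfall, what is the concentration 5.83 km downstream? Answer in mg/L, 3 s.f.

30.3 mg/L

26.6 ML/d = 0.3079 m³/s.
1000 L/s = 1 m³/s.
After complete mixing, C₀ = (0.3079·65 + 1·24) / 1.308 = 33.65 mg/L.
Travel time t = 5830 m / 0.22 m/s = 2.65e+04 s = 0.3067 d.
C = 33.65·exp(−0.34·0.3067) = 33.65·0.901 = 30.32 mg/L.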